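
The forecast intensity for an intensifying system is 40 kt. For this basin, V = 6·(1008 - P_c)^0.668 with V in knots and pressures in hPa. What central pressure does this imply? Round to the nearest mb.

ΔP = (V / 6)^(1/0.668) = (40/6)^1.497.
40/6 = 6.667; 6.667^1.497 ≈ 17.12 mb.
P_c = 1008 − 17.12 = 990.88 ≈ 991 mb.

991 mb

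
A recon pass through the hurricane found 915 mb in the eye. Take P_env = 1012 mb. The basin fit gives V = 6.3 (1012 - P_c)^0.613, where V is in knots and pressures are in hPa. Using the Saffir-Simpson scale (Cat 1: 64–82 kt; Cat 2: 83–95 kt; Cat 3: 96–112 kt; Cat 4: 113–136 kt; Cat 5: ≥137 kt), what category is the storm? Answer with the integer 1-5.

ΔP = 1012 − 915 = 97 mb.
V ≈ 6.3 × 97^0.613 = 6.3 × 16.52 ≈ 104 kt.
104 kt falls in the Category 3 band.

3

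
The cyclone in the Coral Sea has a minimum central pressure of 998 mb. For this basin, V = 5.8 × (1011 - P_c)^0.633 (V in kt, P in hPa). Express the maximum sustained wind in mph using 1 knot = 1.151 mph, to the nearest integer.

34 mph

ΔP = 1011 − 998 = 13 mb.
V ≈ 5.8 × 13^0.633 = 5.8 × 5.071 ≈ 29.414 kt.
29.414 × 1.151 ≈ 33.86 mph → 34 mph.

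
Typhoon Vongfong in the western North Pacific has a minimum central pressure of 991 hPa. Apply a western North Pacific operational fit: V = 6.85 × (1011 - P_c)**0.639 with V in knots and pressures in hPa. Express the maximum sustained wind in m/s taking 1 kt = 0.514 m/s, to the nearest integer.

ΔP = 1011 − 991 = 20 hPa.
V ≈ 6.85 × 20^0.639 = 6.85 × 6.782 ≈ 46.457 kt.
46.457 × 0.514 ≈ 23.88 m/s → 24 m/s.

24 m/s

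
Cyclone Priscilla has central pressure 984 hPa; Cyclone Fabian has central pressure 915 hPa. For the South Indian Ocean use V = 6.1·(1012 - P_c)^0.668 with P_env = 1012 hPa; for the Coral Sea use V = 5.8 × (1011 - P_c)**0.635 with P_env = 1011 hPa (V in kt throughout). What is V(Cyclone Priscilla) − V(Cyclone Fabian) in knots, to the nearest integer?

-49 kt

Cyclone Priscilla: ΔP = 28; V ≈ 6.1 × 28^0.668 ≈ 56.50 kt.
Cyclone Fabian: ΔP = 96; V ≈ 5.8 × 96^0.635 ≈ 105.24 kt.
Difference ≈ 56.50 − 105.24 = -48.74 → -49 kt.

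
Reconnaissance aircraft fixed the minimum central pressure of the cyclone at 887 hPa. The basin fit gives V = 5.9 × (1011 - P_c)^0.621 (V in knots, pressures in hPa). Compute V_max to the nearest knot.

ΔP = 1011 − 887 = 124 hPa.
124^0.621 ≈ 19.953.
V ≈ 5.9 × 19.953 ≈ 117.7 kt.

118 kt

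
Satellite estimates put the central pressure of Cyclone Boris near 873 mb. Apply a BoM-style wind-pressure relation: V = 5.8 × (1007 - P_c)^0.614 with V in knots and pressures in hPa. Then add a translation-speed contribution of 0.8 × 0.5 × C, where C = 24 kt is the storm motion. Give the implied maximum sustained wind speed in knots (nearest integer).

ΔP = 1007 − 873 = 134 mb.
134^0.614 ≈ 20.232.
V ≈ 5.8 × 20.232 ≈ 117.3 kt.
Translation term: 0.8 × 0.5 × 24 = 9.6 kt.
Corrected V ≈ 126.9 kt → 127 kt.

127 kt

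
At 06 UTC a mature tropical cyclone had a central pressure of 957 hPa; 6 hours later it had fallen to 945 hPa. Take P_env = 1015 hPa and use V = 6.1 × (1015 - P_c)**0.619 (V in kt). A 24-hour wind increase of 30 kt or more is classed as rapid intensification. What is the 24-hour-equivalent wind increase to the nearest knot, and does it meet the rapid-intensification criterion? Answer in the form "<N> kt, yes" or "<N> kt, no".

37 kt, yes

V₁: ΔP = 58, V ≈ 6.1 × 58^0.619 ≈ 75.32 kt.
V₂: ΔP = 70, V ≈ 6.1 × 70^0.619 ≈ 84.61 kt.
ΔV over 6 h = 9.29 kt → 24 h equivalent = 9.29 × 24/6 ≈ 37.16 kt.
37 kt ≥ 30 kt ⇒ rapid intensification.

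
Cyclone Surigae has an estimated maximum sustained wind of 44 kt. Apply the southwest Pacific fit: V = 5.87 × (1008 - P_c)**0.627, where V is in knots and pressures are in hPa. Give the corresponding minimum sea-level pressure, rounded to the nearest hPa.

983 hPa

ΔP = (V / 5.87)^(1/0.627) = (44/5.87)^1.595.
44/5.87 = 7.496; 7.496^1.595 ≈ 24.84 hPa.
P_c = 1008 − 24.84 = 983.16 ≈ 983 hPa.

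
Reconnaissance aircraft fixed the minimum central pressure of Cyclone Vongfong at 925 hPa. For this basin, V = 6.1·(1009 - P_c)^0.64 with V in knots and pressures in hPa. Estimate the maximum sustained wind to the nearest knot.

104 kt

ΔP = 1009 − 925 = 84 hPa.
84^0.64 ≈ 17.043.
V ≈ 6.1 × 17.043 ≈ 104.0 kt.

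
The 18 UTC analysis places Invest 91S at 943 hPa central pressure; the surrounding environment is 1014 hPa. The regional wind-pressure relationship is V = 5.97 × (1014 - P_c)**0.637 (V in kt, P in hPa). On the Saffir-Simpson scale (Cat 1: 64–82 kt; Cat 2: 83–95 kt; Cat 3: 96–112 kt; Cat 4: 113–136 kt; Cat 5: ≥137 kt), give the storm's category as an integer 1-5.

2

ΔP = 1014 − 943 = 71 hPa.
V ≈ 5.97 × 71^0.637 = 5.97 × 15.11 ≈ 90 kt.
90 kt falls in the Category 2 band.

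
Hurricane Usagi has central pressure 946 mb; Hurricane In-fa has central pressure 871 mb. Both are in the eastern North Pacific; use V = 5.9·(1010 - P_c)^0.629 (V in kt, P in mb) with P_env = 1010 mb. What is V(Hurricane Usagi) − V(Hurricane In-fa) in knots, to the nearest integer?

Hurricane Usagi: ΔP = 64; V ≈ 5.9 × 64^0.629 ≈ 80.71 kt.
Hurricane In-fa: ΔP = 139; V ≈ 5.9 × 139^0.629 ≈ 131.46 kt.
Difference ≈ 80.71 − 131.46 = -50.75 → -51 kt.

-51 kt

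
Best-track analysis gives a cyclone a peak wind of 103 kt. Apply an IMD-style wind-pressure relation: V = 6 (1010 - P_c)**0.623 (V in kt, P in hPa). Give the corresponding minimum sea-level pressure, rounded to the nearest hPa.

914 hPa

ΔP = (V / 6)^(1/0.623) = (103/6)^1.605.
103/6 = 17.167; 17.167^1.605 ≈ 95.90 hPa.
P_c = 1010 − 95.90 = 914.10 ≈ 914 hPa.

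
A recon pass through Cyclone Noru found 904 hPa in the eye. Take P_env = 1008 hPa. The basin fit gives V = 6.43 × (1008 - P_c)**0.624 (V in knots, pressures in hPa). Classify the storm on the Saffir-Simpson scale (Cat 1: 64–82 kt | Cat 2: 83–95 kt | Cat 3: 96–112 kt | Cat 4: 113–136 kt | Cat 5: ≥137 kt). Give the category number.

ΔP = 1008 − 904 = 104 hPa.
V ≈ 6.43 × 104^0.624 = 6.43 × 18.14 ≈ 117 kt.
117 kt falls in the Category 4 band.

4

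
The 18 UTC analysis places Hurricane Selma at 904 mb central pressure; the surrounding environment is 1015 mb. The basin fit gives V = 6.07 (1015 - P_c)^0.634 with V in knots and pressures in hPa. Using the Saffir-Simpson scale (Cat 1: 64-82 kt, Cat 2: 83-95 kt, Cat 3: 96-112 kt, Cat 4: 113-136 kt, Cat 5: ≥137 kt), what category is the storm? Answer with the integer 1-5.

4

ΔP = 1015 − 904 = 111 mb.
V ≈ 6.07 × 111^0.634 = 6.07 × 19.80 ≈ 120 kt.
120 kt falls in the Category 4 band.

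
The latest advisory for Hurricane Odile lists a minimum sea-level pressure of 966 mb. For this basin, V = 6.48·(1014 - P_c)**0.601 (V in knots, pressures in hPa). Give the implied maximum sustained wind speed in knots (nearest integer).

ΔP = 1014 − 966 = 48 mb.
48^0.601 ≈ 10.243.
V ≈ 6.48 × 10.243 ≈ 66.4 kt.

66 kt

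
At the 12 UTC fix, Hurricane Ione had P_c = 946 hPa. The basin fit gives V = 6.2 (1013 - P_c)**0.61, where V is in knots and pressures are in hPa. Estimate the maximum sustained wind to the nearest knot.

ΔP = 1013 − 946 = 67 hPa.
67^0.61 ≈ 12.999.
V ≈ 6.2 × 12.999 ≈ 80.6 kt.

81 kt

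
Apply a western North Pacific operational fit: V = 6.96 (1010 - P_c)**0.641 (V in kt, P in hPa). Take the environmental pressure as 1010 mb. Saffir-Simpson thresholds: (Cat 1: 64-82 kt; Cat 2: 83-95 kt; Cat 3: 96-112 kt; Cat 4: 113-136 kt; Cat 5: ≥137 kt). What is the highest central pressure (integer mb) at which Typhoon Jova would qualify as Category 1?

Category 1 begins at V = 64 kt.
Required ΔP = (64/6.96)^(1/0.641) = 9.195^1.560 ≈ 31.86 mb.
P_c ≤ 1010 − 31.86 = 978.14, so the highest integer P_c is 978 mb.

978 mb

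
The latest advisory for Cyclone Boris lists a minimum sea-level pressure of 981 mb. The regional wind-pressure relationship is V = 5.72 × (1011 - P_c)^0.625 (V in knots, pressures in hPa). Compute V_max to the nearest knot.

48 kt

ΔP = 1011 − 981 = 30 mb.
30^0.625 ≈ 8.379.
V ≈ 5.72 × 8.379 ≈ 47.9 kt.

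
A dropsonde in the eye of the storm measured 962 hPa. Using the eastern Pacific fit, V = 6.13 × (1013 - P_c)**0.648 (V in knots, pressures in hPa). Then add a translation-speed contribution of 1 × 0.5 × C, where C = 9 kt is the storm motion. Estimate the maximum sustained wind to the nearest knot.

83 kt

ΔP = 1013 − 962 = 51 hPa.
51^0.648 ≈ 12.779.
V ≈ 6.13 × 12.779 ≈ 78.3 kt.
Translation term: 1 × 0.5 × 9 = 4.5 kt.
Corrected V ≈ 82.8 kt → 83 kt.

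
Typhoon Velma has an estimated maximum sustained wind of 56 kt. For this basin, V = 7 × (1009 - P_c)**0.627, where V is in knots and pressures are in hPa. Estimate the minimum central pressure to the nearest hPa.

981 hPa

ΔP = (V / 7)^(1/0.627) = (56/7)^1.595.
56/7 = 8.000; 8.000^1.595 ≈ 27.56 hPa.
P_c = 1009 − 27.56 = 981.44 ≈ 981 hPa.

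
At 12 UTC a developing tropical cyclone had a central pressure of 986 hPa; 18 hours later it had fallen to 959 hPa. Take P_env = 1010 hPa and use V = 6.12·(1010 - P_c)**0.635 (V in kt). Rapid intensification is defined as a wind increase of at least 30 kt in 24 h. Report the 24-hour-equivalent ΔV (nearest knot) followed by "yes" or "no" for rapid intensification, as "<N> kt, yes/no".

38 kt, yes

V₁: ΔP = 24, V ≈ 6.12 × 24^0.635 ≈ 46.05 kt.
V₂: ΔP = 51, V ≈ 6.12 × 51^0.635 ≈ 74.31 kt.
ΔV over 18 h = 28.26 kt → 24 h equivalent = 28.26 × 24/18 ≈ 37.68 kt.
38 kt ≥ 30 kt ⇒ rapid intensification.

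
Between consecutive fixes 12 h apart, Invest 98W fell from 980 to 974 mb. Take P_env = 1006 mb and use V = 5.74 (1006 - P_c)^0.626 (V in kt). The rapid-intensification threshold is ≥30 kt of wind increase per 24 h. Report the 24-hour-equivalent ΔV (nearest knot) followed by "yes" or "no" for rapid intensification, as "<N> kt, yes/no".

V₁: ΔP = 26, V ≈ 5.74 × 26^0.626 ≈ 44.13 kt.
V₂: ΔP = 32, V ≈ 5.74 × 32^0.626 ≈ 50.25 kt.
ΔV over 12 h = 6.12 kt → 24 h equivalent = 6.12 × 24/12 ≈ 12.24 kt.
12 kt < 30 kt ⇒ not rapid intensification.

12 kt, no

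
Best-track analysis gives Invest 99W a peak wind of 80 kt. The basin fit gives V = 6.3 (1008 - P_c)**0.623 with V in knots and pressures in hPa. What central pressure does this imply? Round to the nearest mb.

ΔP = (V / 6.3)^(1/0.623) = (80/6.3)^1.605.
80/6.3 = 12.698; 12.698^1.605 ≈ 59.11 mb.
P_c = 1008 − 59.11 = 948.89 ≈ 949 mb.

949 mb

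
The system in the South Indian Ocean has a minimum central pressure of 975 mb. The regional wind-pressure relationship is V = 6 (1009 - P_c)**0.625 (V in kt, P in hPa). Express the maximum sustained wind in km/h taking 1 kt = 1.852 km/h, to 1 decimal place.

ΔP = 1009 − 975 = 34 mb.
V ≈ 6 × 34^0.625 = 6 × 9.061 ≈ 54.366 kt.
54.366 × 1.852 ≈ 100.69 km/h → 100.7 km/h.

100.7 km/h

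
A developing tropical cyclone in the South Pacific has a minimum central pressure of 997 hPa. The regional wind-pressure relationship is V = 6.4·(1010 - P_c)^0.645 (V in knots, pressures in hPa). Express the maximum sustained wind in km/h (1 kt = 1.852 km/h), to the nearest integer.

ΔP = 1010 − 997 = 13 hPa.
V ≈ 6.4 × 13^0.645 = 6.4 × 5.230 ≈ 33.471 kt.
33.471 × 1.852 ≈ 61.99 km/h → 62 km/h.

62 km/h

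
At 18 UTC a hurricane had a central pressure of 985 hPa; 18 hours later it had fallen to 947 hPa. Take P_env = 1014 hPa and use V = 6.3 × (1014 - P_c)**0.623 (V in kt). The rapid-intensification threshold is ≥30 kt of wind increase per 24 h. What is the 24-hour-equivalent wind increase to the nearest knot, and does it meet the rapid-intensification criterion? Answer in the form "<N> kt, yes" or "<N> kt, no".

47 kt, yes

V₁: ΔP = 29, V ≈ 6.3 × 29^0.623 ≈ 51.34 kt.
V₂: ΔP = 67, V ≈ 6.3 × 67^0.623 ≈ 86.49 kt.
ΔV over 18 h = 35.15 kt → 24 h equivalent = 35.15 × 24/18 ≈ 46.87 kt.
47 kt ≥ 30 kt ⇒ rapid intensification.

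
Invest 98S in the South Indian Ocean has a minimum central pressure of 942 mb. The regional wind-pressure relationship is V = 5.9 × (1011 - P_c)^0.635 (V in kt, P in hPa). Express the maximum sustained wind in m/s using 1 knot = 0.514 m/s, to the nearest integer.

45 m/s

ΔP = 1011 − 942 = 69 mb.
V ≈ 5.9 × 69^0.635 = 5.9 × 14.712 ≈ 86.800 kt.
86.800 × 0.514 ≈ 44.62 m/s → 45 m/s.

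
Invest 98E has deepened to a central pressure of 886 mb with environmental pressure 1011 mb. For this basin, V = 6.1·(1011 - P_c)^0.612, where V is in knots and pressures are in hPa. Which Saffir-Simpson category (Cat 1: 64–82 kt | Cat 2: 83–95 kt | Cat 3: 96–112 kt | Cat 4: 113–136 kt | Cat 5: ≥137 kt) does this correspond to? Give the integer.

ΔP = 1011 − 886 = 125 mb.
V ≈ 6.1 × 125^0.612 = 6.1 × 19.20 ≈ 117 kt.
117 kt falls in the Category 4 band.

4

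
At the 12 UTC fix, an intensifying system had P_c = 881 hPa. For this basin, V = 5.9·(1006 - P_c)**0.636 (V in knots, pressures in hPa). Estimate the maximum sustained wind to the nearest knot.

127 kt

ΔP = 1006 − 881 = 125 hPa.
125^0.636 ≈ 21.559.
V ≈ 5.9 × 21.559 ≈ 127.2 kt.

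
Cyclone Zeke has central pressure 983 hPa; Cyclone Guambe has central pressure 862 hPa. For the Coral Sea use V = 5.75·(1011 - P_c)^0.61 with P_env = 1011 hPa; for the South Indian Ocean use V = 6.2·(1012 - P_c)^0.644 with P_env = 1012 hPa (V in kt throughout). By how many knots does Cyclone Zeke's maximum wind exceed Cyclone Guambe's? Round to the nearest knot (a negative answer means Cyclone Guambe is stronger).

-112 kt

Cyclone Zeke: ΔP = 28; V ≈ 5.75 × 28^0.61 ≈ 43.90 kt.
Cyclone Guambe: ΔP = 150; V ≈ 6.2 × 150^0.644 ≈ 156.24 kt.
Difference ≈ 43.90 − 156.24 = -112.34 → -112 kt.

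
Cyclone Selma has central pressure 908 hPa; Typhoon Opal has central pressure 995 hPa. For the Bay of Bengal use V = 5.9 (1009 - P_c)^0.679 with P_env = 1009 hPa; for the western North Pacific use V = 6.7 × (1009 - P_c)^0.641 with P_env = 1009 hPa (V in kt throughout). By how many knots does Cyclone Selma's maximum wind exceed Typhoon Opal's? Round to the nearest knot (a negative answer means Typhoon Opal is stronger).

99 kt

Cyclone Selma: ΔP = 101; V ≈ 5.9 × 101^0.679 ≈ 135.45 kt.
Typhoon Opal: ΔP = 14; V ≈ 6.7 × 14^0.641 ≈ 36.37 kt.
Difference ≈ 135.45 − 36.37 = 99.08 → 99 kt.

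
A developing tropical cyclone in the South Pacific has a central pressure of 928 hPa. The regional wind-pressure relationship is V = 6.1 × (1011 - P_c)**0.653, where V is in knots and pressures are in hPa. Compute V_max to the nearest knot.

109 kt

ΔP = 1011 − 928 = 83 hPa.
83^0.653 ≈ 17.913.
V ≈ 6.1 × 17.913 ≈ 109.3 kt.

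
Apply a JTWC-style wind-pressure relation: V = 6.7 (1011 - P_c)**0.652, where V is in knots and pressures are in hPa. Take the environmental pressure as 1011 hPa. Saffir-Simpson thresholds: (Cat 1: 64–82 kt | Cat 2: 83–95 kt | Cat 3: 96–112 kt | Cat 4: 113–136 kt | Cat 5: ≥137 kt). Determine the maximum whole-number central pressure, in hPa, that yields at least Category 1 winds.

Category 1 begins at V = 64 kt.
Required ΔP = (64/6.7)^(1/0.652) = 9.552^1.534 ≈ 31.86 hPa.
P_c ≤ 1011 − 31.86 = 979.14, so the highest integer P_c is 979 hPa.

979 hPa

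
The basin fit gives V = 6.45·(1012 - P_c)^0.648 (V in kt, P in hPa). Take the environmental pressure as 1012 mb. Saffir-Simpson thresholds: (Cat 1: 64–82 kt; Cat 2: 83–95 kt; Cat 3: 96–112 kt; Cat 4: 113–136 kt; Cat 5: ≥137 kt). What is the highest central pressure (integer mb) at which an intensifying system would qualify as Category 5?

Category 5 begins at V = 137 kt.
Required ΔP = (137/6.45)^(1/0.648) = 21.240^1.543 ≈ 111.71 mb.
P_c ≤ 1012 − 111.71 = 900.29, so the highest integer P_c is 900 mb.

900 mb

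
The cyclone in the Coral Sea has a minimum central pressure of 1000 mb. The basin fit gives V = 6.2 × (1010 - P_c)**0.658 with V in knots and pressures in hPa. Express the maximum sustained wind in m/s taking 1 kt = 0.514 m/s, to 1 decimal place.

ΔP = 1010 − 1000 = 10 mb.
V ≈ 6.2 × 10^0.658 = 6.2 × 4.550 ≈ 28.209 kt.
28.209 × 0.514 ≈ 14.50 m/s → 14.5 m/s.

14.5 m/s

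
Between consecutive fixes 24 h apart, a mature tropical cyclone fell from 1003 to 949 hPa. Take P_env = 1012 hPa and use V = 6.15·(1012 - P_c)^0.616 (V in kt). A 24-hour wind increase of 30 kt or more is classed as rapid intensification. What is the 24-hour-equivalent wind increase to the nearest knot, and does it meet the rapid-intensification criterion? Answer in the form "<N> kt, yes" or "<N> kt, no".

V₁: ΔP = 9, V ≈ 6.15 × 9^0.616 ≈ 23.81 kt.
V₂: ΔP = 63, V ≈ 6.15 × 63^0.616 ≈ 78.93 kt.
ΔV over 24 h = 55.12 kt → 24 h equivalent = 55.12 × 24/24 ≈ 55.12 kt.
55 kt ≥ 30 kt ⇒ rapid intensification.

55 kt, yes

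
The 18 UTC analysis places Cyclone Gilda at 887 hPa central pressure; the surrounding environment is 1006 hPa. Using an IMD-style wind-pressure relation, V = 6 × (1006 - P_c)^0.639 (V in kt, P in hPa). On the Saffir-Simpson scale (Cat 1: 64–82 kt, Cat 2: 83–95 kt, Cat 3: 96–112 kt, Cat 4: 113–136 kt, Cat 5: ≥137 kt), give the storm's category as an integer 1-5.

4

ΔP = 1006 − 887 = 119 hPa.
V ≈ 6 × 119^0.639 = 6 × 21.20 ≈ 127 kt.
127 kt falls in the Category 4 band.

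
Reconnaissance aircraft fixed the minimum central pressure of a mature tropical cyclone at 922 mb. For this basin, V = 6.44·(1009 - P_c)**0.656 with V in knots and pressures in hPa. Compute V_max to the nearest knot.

121 kt

ΔP = 1009 − 922 = 87 mb.
87^0.656 ≈ 18.721.
V ≈ 6.44 × 18.721 ≈ 120.6 kt.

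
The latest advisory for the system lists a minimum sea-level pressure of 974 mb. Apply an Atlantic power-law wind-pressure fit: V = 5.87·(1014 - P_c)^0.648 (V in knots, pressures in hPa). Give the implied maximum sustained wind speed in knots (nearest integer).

64 kt

ΔP = 1014 − 974 = 40 mb.
40^0.648 ≈ 10.918.
V ≈ 5.87 × 10.918 ≈ 64.1 kt.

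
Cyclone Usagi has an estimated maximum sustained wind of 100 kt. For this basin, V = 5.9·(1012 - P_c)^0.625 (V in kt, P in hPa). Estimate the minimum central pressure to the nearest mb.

ΔP = (V / 5.9)^(1/0.625) = (100/5.9)^1.600.
100/5.9 = 16.949; 16.949^1.600 ≈ 92.61 mb.
P_c = 1012 − 92.61 = 919.39 ≈ 919 mb.

919 mb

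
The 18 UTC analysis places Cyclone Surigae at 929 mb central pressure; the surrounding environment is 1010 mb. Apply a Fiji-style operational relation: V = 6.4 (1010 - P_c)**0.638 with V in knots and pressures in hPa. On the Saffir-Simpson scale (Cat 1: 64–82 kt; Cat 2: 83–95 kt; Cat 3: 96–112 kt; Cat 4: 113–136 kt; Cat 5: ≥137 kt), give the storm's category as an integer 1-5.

3

ΔP = 1010 − 929 = 81 mb.
V ≈ 6.4 × 81^0.638 = 6.4 × 16.50 ≈ 106 kt.
106 kt falls in the Category 3 band.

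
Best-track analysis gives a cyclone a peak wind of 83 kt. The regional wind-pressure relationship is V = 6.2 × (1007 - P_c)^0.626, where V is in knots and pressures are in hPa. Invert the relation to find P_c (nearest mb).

ΔP = (V / 6.2)^(1/0.626) = (83/6.2)^1.597.
83/6.2 = 13.387; 13.387^1.597 ≈ 63.07 mb.
P_c = 1007 − 63.07 = 943.93 ≈ 944 mb.

944 mb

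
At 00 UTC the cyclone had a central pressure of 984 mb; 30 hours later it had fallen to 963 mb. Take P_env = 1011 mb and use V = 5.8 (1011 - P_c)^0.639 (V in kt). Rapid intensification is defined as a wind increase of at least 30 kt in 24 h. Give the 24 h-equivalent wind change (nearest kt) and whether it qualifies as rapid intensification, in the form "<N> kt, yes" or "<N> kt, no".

V₁: ΔP = 27, V ≈ 5.8 × 27^0.639 ≈ 47.65 kt.
V₂: ΔP = 48, V ≈ 5.8 × 48^0.639 ≈ 68.82 kt.
ΔV over 30 h = 21.17 kt → 24 h equivalent = 21.17 × 24/30 ≈ 16.94 kt.
17 kt < 30 kt ⇒ not rapid intensification.

17 kt, no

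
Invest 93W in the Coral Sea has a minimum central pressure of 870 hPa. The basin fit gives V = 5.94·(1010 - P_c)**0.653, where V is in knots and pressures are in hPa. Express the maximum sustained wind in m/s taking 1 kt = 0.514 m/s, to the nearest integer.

ΔP = 1010 − 870 = 140 hPa.
V ≈ 5.94 × 140^0.653 = 5.94 × 25.201 ≈ 149.695 kt.
149.695 × 0.514 ≈ 76.94 m/s → 77 m/s.

77 m/s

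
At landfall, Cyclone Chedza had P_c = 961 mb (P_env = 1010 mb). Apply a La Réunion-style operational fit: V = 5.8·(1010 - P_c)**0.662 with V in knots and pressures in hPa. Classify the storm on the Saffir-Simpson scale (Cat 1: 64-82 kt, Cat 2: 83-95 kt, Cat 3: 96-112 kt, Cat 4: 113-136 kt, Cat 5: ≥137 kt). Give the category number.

1

ΔP = 1010 − 961 = 49 mb.
V ≈ 5.8 × 49^0.662 = 5.8 × 13.15 ≈ 76 kt.
76 kt falls in the Category 1 band.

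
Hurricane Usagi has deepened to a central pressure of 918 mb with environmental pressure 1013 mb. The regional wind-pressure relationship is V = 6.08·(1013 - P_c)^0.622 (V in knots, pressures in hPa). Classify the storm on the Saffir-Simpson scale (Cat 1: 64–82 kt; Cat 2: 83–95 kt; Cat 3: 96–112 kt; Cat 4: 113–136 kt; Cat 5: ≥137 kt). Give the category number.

ΔP = 1013 − 918 = 95 mb.
V ≈ 6.08 × 95^0.622 = 6.08 × 16.99 ≈ 103 kt.
103 kt falls in the Category 3 band.

3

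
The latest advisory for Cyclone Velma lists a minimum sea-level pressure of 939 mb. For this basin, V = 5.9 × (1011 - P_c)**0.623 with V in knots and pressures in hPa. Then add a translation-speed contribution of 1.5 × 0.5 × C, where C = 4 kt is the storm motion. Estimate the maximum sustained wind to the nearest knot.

ΔP = 1011 − 939 = 72 mb.
72^0.623 ≈ 14.359.
V ≈ 5.9 × 14.359 ≈ 84.7 kt.
Translation term: 1.5 × 0.5 × 4 = 3 kt.
Corrected V ≈ 87.7 kt → 88 kt.

88 kt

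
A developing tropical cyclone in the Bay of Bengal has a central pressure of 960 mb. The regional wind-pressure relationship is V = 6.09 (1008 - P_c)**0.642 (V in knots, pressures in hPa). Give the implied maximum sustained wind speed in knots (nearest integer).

ΔP = 1008 − 960 = 48 mb.
48^0.642 ≈ 12.005.
V ≈ 6.09 × 12.005 ≈ 73.1 kt.

73 kt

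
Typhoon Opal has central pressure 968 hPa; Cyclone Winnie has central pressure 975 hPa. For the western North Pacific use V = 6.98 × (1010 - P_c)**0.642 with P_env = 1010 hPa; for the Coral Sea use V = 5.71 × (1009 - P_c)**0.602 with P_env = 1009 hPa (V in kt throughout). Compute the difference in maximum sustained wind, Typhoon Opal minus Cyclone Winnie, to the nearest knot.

29 kt

Typhoon Opal: ΔP = 42; V ≈ 6.98 × 42^0.642 ≈ 76.91 kt.
Cyclone Winnie: ΔP = 34; V ≈ 5.71 × 34^0.602 ≈ 47.71 kt.
Difference ≈ 76.91 − 47.71 = 29.20 → 29 kt.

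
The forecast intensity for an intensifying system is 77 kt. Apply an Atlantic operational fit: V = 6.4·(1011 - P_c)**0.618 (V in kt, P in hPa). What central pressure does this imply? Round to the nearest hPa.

ΔP = (V / 6.4)^(1/0.618) = (77/6.4)^1.618.
77/6.4 = 12.031; 12.031^1.618 ≈ 55.99 hPa.
P_c = 1011 − 55.99 = 955.01 ≈ 955 hPa.

955 hPa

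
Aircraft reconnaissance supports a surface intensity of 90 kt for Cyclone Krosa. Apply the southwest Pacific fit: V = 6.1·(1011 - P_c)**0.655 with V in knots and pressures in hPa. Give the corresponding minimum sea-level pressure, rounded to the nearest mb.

ΔP = (V / 6.1)^(1/0.655) = (90/6.1)^1.527.
90/6.1 = 14.754; 14.754^1.527 ≈ 60.90 mb.
P_c = 1011 − 60.90 = 950.10 ≈ 950 mb.

950 mb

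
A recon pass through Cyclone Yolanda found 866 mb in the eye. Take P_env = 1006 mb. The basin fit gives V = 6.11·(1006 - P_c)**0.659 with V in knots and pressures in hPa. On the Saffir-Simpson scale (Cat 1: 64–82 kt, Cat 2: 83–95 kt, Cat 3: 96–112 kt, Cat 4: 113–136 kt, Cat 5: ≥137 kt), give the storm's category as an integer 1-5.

ΔP = 1006 − 866 = 140 mb.
V ≈ 6.11 × 140^0.659 = 6.11 × 25.96 ≈ 159 kt.
159 kt falls in the Category 5 band.

5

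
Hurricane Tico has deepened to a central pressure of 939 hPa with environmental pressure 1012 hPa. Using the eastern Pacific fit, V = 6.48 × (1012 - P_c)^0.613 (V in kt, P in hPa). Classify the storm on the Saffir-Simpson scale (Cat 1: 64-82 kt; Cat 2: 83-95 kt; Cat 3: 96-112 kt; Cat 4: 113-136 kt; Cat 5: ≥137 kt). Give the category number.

2

ΔP = 1012 − 939 = 73 hPa.
V ≈ 6.48 × 73^0.613 = 6.48 × 13.87 ≈ 90 kt.
90 kt falls in the Category 2 band.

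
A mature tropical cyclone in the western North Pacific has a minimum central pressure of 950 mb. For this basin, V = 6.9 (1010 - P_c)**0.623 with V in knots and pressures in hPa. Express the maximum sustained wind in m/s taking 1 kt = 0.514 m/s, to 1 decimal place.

ΔP = 1010 − 950 = 60 mb.
V ≈ 6.9 × 60^0.623 = 6.9 × 12.817 ≈ 88.438 kt.
88.438 × 0.514 ≈ 45.46 m/s → 45.5 m/s.

45.5 m/s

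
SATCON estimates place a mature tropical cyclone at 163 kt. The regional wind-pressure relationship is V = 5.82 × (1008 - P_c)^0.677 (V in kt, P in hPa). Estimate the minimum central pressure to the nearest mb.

ΔP = (V / 5.82)^(1/0.677) = (163/5.82)^1.477.
163/5.82 = 28.007; 28.007^1.477 ≈ 137.33 mb.
P_c = 1008 − 137.33 = 870.67 ≈ 871 mb.

871 mb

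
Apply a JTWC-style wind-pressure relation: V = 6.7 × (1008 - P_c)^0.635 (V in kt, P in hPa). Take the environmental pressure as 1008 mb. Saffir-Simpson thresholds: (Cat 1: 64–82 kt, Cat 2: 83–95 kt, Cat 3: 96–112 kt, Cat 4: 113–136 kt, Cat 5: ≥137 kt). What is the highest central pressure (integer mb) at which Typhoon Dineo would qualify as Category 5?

Category 5 begins at V = 137 kt.
Required ΔP = (137/6.7)^(1/0.635) = 20.448^1.575 ≈ 115.88 mb.
P_c ≤ 1008 − 115.88 = 892.12, so the highest integer P_c is 892 mb.

892 mb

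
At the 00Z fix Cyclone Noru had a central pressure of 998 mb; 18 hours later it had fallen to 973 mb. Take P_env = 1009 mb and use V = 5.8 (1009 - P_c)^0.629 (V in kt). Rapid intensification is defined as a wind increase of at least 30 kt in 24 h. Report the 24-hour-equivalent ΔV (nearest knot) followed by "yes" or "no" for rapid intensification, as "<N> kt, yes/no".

V₁: ΔP = 11, V ≈ 5.8 × 11^0.629 ≈ 26.21 kt.
V₂: ΔP = 36, V ≈ 5.8 × 36^0.629 ≈ 55.25 kt.
ΔV over 18 h = 29.04 kt → 24 h equivalent = 29.04 × 24/18 ≈ 38.72 kt.
39 kt ≥ 30 kt ⇒ rapid intensification.

39 kt, yes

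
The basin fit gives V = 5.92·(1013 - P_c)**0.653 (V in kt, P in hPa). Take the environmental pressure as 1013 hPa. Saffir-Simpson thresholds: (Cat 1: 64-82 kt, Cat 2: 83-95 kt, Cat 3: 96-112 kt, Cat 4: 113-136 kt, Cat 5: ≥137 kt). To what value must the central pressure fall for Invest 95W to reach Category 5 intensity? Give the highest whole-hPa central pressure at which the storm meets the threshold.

890 hPa

Category 5 begins at V = 137 kt.
Required ΔP = (137/5.92)^(1/0.653) = 23.142^1.531 ≈ 122.87 hPa.
P_c ≤ 1013 − 122.87 = 890.13, so the highest integer P_c is 890 hPa.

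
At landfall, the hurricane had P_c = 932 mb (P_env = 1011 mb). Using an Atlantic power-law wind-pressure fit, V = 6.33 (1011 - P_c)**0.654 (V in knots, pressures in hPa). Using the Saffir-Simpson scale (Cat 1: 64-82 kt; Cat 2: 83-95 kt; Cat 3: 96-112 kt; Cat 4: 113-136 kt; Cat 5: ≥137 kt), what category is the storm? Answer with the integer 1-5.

3

ΔP = 1011 − 932 = 79 mb.
V ≈ 6.33 × 79^0.654 = 6.33 × 17.42 ≈ 110 kt.
110 kt falls in the Category 3 band.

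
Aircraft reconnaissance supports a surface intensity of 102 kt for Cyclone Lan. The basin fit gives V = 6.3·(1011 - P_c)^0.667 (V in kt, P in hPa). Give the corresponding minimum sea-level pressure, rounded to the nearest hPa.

946 hPa

ΔP = (V / 6.3)^(1/0.667) = (102/6.3)^1.499.
102/6.3 = 16.190; 16.190^1.499 ≈ 65.01 hPa.
P_c = 1011 − 65.01 = 945.99 ≈ 946 hPa.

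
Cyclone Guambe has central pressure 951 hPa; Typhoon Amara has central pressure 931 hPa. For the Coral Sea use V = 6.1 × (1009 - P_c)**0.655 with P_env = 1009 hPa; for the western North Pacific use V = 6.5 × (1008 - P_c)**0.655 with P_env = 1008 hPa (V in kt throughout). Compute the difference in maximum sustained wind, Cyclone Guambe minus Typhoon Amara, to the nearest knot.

-25 kt

Cyclone Guambe: ΔP = 58; V ≈ 6.1 × 58^0.655 ≈ 87.17 kt.
Typhoon Amara: ΔP = 77; V ≈ 6.5 × 77^0.655 ≈ 111.83 kt.
Difference ≈ 87.17 − 111.83 = -24.66 → -25 kt.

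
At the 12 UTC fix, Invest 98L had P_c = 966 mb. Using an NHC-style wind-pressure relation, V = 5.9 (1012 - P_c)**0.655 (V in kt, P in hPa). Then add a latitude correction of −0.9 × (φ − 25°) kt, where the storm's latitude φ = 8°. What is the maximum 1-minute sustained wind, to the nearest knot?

ΔP = 1012 − 966 = 46 mb.
46^0.655 ≈ 12.277.
V ≈ 5.9 × 12.277 ≈ 72.4 kt.
Latitude correction: −0.9 × (8 − 25) = 15.3 kt.
Corrected V ≈ 87.7 kt → 88 kt.

88 kt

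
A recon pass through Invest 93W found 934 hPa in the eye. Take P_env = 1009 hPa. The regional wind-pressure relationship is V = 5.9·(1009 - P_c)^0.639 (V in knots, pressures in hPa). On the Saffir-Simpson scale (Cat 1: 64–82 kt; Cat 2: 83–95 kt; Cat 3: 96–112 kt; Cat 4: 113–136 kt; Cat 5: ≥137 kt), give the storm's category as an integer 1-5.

2

ΔP = 1009 − 934 = 75 hPa.
V ≈ 5.9 × 75^0.639 = 5.9 × 15.78 ≈ 93 kt.
93 kt falls in the Category 2 band.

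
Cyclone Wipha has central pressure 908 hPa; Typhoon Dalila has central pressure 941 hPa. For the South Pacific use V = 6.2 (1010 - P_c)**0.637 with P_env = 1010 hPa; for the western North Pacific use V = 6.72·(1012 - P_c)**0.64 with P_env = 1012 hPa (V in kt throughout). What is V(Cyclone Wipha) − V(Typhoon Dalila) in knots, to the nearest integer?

Cyclone Wipha: ΔP = 102; V ≈ 6.2 × 102^0.637 ≈ 118.00 kt.
Typhoon Dalila: ΔP = 71; V ≈ 6.72 × 71^0.64 ≈ 102.84 kt.
Difference ≈ 118.00 − 102.84 = 15.16 → 15 kt.

15 kt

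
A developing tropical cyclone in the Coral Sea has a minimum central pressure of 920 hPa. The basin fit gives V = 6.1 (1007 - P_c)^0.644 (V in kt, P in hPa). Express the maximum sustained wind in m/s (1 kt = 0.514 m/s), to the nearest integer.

56 m/s

ΔP = 1007 − 920 = 87 hPa.
V ≈ 6.1 × 87^0.644 = 6.1 × 17.744 ≈ 108.238 kt.
108.238 × 0.514 ≈ 55.63 m/s → 56 m/s.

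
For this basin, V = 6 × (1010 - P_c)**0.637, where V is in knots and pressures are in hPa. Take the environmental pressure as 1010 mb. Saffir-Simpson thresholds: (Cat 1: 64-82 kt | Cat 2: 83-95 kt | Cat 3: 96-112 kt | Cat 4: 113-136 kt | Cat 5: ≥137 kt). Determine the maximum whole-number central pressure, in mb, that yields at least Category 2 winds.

948 mb

Category 2 begins at V = 83 kt.
Required ΔP = (83/6)^(1/0.637) = 13.833^1.570 ≈ 61.82 mb.
P_c ≤ 1010 − 61.82 = 948.18, so the highest integer P_c is 948 mb.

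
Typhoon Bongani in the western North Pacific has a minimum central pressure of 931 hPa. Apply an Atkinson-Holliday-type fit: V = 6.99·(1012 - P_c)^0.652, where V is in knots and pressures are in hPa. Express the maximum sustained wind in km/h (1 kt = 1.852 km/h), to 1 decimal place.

227.2 km/h

ΔP = 1012 − 931 = 81 hPa.
V ≈ 6.99 × 81^0.652 = 6.99 × 17.552 ≈ 122.690 kt.
122.690 × 1.852 ≈ 227.22 km/h → 227.2 km/h.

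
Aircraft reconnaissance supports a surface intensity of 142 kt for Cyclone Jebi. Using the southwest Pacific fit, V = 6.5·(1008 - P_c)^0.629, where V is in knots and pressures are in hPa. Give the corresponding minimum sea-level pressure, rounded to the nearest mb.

873 mb

ΔP = (V / 6.5)^(1/0.629) = (142/6.5)^1.590.
142/6.5 = 21.846; 21.846^1.590 ≈ 134.70 mb.
P_c = 1008 − 134.70 = 873.30 ≈ 873 mb.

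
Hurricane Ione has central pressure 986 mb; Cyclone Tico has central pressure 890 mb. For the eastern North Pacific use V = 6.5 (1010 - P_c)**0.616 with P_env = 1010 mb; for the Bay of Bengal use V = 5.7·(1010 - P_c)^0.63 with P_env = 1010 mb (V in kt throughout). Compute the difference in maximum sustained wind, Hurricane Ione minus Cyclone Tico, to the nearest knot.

-70 kt

Hurricane Ione: ΔP = 24; V ≈ 6.5 × 24^0.616 ≈ 46.04 kt.
Cyclone Tico: ΔP = 120; V ≈ 5.7 × 120^0.63 ≈ 116.35 kt.
Difference ≈ 46.04 − 116.35 = -70.31 → -70 kt.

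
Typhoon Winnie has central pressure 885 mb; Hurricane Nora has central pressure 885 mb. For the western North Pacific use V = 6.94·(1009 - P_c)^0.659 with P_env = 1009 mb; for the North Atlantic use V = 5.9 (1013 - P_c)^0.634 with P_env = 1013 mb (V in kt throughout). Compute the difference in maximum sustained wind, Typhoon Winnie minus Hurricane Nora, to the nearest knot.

38 kt

Typhoon Winnie: ΔP = 124; V ≈ 6.94 × 124^0.659 ≈ 166.31 kt.
Hurricane Nora: ΔP = 128; V ≈ 5.9 × 128^0.634 ≈ 127.89 kt.
Difference ≈ 166.31 − 127.89 = 38.42 → 38 kt.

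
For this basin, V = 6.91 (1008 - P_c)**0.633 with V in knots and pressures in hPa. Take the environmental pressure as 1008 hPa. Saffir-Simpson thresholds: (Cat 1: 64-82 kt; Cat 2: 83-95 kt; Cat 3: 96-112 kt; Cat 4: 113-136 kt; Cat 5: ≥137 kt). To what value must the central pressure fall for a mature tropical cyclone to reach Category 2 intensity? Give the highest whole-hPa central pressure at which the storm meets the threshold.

957 hPa

Category 2 begins at V = 83 kt.
Required ΔP = (83/6.91)^(1/0.633) = 12.012^1.580 ≈ 50.76 hPa.
P_c ≤ 1008 − 50.76 = 957.24, so the highest integer P_c is 957 hPa.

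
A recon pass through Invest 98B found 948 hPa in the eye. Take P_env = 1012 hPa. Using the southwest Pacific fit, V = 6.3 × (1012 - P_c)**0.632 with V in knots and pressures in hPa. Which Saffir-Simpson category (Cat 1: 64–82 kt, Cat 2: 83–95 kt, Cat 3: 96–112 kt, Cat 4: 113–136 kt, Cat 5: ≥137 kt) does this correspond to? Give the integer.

2

ΔP = 1012 − 948 = 64 hPa.
V ≈ 6.3 × 64^0.632 = 6.3 × 13.85 ≈ 87 kt.
87 kt falls in the Category 2 band.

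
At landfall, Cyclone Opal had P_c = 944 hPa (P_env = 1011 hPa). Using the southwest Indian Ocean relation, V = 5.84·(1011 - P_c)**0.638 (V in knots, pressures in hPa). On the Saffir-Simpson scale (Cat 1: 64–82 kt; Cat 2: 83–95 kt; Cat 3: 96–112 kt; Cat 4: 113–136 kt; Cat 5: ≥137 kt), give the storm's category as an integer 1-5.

2

ΔP = 1011 − 944 = 67 hPa.
V ≈ 5.84 × 67^0.638 = 5.84 × 14.62 ≈ 85 kt.
85 kt falls in the Category 2 band.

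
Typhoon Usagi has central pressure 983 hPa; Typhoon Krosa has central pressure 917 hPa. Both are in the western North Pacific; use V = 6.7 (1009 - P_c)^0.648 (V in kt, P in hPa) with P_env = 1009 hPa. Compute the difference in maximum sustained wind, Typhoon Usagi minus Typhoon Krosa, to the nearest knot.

Typhoon Usagi: ΔP = 26; V ≈ 6.7 × 26^0.648 ≈ 55.33 kt.
Typhoon Krosa: ΔP = 92; V ≈ 6.7 × 92^0.648 ≈ 125.49 kt.
Difference ≈ 55.33 − 125.49 = -70.16 → -70 kt.

-70 kt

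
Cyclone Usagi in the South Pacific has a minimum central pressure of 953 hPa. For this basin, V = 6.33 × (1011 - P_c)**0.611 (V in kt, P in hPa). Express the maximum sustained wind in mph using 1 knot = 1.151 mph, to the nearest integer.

ΔP = 1011 − 953 = 58 hPa.
V ≈ 6.33 × 58^0.611 = 6.33 × 11.952 ≈ 75.659 kt.
75.659 × 1.151 ≈ 87.08 mph → 87 mph.

87 mph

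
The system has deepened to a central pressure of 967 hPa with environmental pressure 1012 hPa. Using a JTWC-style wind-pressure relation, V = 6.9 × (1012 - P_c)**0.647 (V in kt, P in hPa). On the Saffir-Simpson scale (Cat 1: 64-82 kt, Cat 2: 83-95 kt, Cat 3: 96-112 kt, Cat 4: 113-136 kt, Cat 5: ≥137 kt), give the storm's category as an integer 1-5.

1

ΔP = 1012 − 967 = 45 hPa.
V ≈ 6.9 × 45^0.647 = 6.9 × 11.74 ≈ 81 kt.
81 kt falls in the Category 1 band.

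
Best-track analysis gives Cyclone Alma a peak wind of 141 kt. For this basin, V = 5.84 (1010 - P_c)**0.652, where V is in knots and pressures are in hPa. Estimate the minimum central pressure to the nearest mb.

ΔP = (V / 5.84)^(1/0.652) = (141/5.84)^1.534.
141/5.84 = 24.144; 24.144^1.534 ≈ 132.09 mb.
P_c = 1010 − 132.09 = 877.91 ≈ 878 mb.

878 mb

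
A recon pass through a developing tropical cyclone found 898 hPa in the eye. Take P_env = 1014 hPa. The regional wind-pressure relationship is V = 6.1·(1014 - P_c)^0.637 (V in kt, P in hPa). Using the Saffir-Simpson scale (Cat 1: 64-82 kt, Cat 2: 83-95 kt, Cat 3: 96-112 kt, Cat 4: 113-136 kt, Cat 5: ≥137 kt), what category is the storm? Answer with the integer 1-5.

4

ΔP = 1014 − 898 = 116 hPa.
V ≈ 6.1 × 116^0.637 = 6.1 × 20.66 ≈ 126 kt.
126 kt falls in the Category 4 band.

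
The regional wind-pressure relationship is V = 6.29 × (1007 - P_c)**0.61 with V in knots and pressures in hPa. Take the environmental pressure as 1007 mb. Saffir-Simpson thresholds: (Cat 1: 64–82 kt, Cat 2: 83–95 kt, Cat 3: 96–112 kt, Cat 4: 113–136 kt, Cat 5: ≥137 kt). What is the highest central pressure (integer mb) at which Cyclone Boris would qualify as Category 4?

Category 4 begins at V = 113 kt.
Required ΔP = (113/6.29)^(1/0.61) = 17.965^1.639 ≈ 113.88 mb.
P_c ≤ 1007 − 113.88 = 893.12, so the highest integer P_c is 893 mb.

893 mb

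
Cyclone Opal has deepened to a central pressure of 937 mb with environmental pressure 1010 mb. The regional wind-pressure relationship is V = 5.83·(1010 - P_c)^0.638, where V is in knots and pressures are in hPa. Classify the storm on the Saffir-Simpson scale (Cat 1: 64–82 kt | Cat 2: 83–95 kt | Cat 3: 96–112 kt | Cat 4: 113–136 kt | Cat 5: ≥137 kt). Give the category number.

2

ΔP = 1010 − 937 = 73 mb.
V ≈ 5.83 × 73^0.638 = 5.83 × 15.45 ≈ 90 kt.
90 kt falls in the Category 2 band.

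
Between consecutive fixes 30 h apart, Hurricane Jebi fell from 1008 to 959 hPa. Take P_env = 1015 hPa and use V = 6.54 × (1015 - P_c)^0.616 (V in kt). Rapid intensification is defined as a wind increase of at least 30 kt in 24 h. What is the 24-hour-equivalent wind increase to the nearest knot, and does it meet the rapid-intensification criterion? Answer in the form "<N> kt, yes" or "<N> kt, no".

V₁: ΔP = 7, V ≈ 6.54 × 7^0.616 ≈ 21.68 kt.
V₂: ΔP = 56, V ≈ 6.54 × 56^0.616 ≈ 78.07 kt.
ΔV over 30 h = 56.39 kt → 24 h equivalent = 56.39 × 24/30 ≈ 45.11 kt.
45 kt ≥ 30 kt ⇒ rapid intensification.

45 kt, yes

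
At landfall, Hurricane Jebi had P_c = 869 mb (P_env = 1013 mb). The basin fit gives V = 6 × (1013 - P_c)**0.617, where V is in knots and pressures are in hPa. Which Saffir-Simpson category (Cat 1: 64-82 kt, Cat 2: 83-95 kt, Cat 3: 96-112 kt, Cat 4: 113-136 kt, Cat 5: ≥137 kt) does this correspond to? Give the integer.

4

ΔP = 1013 − 869 = 144 mb.
V ≈ 6 × 144^0.617 = 6 × 21.46 ≈ 129 kt.
129 kt falls in the Category 4 band.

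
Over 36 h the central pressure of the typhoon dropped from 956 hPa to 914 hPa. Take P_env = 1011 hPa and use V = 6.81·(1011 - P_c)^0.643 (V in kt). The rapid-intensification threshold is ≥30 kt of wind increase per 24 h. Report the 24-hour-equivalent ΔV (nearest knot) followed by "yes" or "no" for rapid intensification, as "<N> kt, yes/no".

V₁: ΔP = 55, V ≈ 6.81 × 55^0.643 ≈ 89.58 kt.
V₂: ΔP = 97, V ≈ 6.81 × 97^0.643 ≈ 129.02 kt.
ΔV over 36 h = 39.44 kt → 24 h equivalent = 39.44 × 24/36 ≈ 26.29 kt.
26 kt < 30 kt ⇒ not rapid intensification.

26 kt, no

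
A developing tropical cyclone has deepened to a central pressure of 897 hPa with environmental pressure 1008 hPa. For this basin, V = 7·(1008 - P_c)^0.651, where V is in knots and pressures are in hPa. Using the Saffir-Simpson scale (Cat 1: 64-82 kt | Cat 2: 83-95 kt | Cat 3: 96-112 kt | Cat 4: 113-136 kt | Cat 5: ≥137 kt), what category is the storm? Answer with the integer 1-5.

5

ΔP = 1008 − 897 = 111 hPa.
V ≈ 7 × 111^0.651 = 7 × 21.45 ≈ 150 kt.
150 kt falls in the Category 5 band.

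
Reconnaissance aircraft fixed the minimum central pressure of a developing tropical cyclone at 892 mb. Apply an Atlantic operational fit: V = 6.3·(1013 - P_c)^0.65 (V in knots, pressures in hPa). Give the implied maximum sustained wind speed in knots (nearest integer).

ΔP = 1013 − 892 = 121 mb.
121^0.65 ≈ 22.585.
V ≈ 6.3 × 22.585 ≈ 142.3 kt.

142 kt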